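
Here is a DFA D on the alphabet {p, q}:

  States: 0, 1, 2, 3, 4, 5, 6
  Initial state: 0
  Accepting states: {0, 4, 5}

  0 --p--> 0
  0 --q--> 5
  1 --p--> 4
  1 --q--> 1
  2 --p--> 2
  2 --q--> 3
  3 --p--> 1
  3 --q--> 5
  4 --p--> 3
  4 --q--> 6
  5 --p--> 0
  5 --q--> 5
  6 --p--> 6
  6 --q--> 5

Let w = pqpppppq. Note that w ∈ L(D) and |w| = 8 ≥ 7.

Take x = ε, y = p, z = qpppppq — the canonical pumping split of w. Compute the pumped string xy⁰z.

xy⁰z = xz = ε·qpppppq = qpppppq.
Reading y = p takes D from 0 back to 0, so after x the machine is still in 0, and z then leads to the accepting state 5. Hence qpppppq ∈ L(D).

qpppppq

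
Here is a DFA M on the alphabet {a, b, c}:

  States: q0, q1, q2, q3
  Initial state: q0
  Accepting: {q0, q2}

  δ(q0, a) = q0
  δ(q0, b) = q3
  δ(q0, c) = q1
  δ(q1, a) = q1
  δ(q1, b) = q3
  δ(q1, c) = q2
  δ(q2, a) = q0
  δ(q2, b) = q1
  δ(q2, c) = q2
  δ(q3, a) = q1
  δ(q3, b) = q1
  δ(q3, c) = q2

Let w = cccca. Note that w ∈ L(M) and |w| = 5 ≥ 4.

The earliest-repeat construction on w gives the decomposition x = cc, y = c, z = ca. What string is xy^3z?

xy^3z = cc·c·c·c·ca = cccccca.
Reading y = c takes M from q2 back to q2, so after x·y·y·y the machine is still in q2, and z then leads to the accepting state q0. Hence cccccca ∈ L(M).

cccccca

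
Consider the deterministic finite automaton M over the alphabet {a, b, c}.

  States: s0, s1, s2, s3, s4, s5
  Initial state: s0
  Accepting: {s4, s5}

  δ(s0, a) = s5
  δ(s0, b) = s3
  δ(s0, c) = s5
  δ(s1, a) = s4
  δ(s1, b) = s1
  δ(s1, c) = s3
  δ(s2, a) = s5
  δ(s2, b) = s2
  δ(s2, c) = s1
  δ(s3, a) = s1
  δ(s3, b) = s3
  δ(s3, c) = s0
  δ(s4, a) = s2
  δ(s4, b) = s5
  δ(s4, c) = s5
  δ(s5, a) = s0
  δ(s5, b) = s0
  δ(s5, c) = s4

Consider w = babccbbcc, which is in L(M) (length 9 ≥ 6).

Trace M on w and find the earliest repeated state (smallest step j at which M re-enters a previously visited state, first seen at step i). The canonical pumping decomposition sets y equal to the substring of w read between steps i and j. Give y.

b

State sequence: s0 -b-> s3 -a-> s1 -b-> s1 -c-> s3 -c-> s0 -b-> s3 -b-> s3 -c-> s0 -c-> s5
First repeat at step 3: s1 was already visited.

So i = 2, j = 3, giving x = w[0:2] = ba, y = w[2:3] = b, z = w[3:9] = ccbbcc.
Check: |xy| = 3 ≤ 6 and |y| = 1 ≥ 1. Reading y takes M from s1 back to s1, so every xyⁱz is accepted.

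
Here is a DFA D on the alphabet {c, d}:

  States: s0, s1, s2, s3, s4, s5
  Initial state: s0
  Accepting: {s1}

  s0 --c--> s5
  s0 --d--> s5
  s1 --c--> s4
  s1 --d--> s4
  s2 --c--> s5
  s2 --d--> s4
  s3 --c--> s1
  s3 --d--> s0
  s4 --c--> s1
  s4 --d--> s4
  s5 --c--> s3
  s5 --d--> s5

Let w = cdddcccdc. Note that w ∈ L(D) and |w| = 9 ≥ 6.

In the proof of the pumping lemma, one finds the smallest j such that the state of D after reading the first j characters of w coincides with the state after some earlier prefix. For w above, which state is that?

State sequence: s0 -c-> s5 -d-> s5 -d-> s5 -d-> s5 -c-> s3 -c-> s1 -c-> s4 -d-> s4 -c-> s1
First repeat at step 2: s5 was already visited.

The earliest repeat is at step j = 2: D is in s5, which it already visited at step i = 1.
The DFA has 6 states, so the proof of the pumping lemma guarantees a repeated state among the first 6+1 visited; the segment between the two visits is the pumpable y.

s5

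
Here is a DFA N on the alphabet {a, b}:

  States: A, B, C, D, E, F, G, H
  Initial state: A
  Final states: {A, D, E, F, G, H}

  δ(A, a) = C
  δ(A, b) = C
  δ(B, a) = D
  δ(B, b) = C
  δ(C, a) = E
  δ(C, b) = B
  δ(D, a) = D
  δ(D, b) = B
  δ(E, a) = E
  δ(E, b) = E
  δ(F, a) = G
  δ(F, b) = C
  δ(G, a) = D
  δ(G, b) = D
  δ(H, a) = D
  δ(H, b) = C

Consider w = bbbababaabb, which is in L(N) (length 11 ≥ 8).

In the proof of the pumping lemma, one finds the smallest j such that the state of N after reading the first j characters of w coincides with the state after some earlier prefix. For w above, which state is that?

C

State sequence: A -b-> C -b-> B -b-> C -a-> E -b-> E -a-> E -b-> E -a-> E -a-> E -b-> E -b-> E
First repeat at step 3: C was already visited.

The earliest repeat is at step j = 3: N is in C, which it already visited at step i = 1.
Since N has 8 states, any run of length ≥ 8 visits 8+1 states, so by pigeonhole some state repeats within the first 8 steps — that repeat gives the pumpable loop.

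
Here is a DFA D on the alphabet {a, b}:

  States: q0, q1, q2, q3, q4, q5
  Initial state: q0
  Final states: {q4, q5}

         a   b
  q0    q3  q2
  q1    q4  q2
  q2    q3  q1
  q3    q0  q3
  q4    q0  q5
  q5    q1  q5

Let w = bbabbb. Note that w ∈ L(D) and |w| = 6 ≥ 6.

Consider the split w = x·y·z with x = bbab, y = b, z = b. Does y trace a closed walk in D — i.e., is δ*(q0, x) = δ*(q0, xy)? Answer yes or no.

yes

State sequence: q0 -b-> q2 -b-> q1 -a-> q4 -b-> q5 -b-> q5

After x (step 4): q5. After xy (step 5): q5.
They match, so y = b drives D around a cycle from q5 back to itself; pumping y any number of times keeps D in q5 before reading z, and xyⁱz ∈ L(D) for every i ≥ 0.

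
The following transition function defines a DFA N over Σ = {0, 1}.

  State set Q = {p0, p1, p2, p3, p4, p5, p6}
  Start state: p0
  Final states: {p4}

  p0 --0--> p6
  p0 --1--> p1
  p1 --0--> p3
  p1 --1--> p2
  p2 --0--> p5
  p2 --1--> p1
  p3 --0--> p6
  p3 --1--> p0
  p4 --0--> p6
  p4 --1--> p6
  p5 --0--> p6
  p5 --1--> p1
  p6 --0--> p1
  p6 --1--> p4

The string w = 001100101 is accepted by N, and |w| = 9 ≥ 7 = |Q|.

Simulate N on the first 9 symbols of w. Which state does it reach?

State sequence: p0 -0-> p6 -0-> p1 -1-> p2 -1-> p1 -0-> p3 -0-> p6 -1-> p4 -0-> p6 -1-> p4

After reading 9 characters, N is in state p4.

p4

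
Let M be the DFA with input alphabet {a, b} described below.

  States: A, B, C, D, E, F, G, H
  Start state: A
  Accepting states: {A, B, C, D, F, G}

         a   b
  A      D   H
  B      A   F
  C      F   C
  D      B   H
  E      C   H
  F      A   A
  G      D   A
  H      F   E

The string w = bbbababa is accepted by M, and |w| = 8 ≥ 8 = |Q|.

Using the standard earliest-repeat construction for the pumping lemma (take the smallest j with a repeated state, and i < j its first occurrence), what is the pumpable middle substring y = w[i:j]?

bb

State sequence: A -b-> H -b-> E -b-> H -a-> F -b-> A -a-> D -b-> H -a-> F
First repeat at step 3: H was already visited.

So i = 1, j = 3, giving x = w[0:1] = b, y = w[1:3] = bb, z = w[3:8] = ababa.
Check: |xy| = 3 ≤ 8 and |y| = 2 ≥ 1. Reading y takes M from H back to H, so every xyⁱz is accepted.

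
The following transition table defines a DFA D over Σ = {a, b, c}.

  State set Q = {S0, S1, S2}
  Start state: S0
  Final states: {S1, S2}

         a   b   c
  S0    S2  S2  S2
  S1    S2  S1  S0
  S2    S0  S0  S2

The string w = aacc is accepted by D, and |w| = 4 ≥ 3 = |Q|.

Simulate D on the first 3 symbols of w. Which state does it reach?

S2

Run of D on the first 3 characters of w = a a c:
  step 0: S0  (start)
  step 1: S2  (read a: S0→S2)
  step 2: S0  (read a: S2→S0)
  step 3: S2  (read c: S0→S2)

After reading 3 characters, D is in state S2.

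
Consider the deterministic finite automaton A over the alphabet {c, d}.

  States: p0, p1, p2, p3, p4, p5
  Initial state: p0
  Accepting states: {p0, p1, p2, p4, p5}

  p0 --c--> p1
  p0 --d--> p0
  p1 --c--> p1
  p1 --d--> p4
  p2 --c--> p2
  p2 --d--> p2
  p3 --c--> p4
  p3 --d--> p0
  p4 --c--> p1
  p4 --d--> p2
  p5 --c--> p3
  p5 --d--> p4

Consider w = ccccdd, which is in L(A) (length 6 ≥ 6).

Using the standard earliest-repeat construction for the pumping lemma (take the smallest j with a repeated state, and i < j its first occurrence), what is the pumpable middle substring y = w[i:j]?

Run of A on w = c c c c d d:
  step 0: p0  (start)
  step 1: p1  (read c: p0→p1)
  step 2: p1  (read c: p1→p1)   ← first repeat (p1 seen earlier)
  step 3: p1  (read c: p1→p1)
  step 4: p1  (read c: p1→p1)
  step 5: p4  (read d: p1→p4)
  step 6: p2  (read d: p4→p2)

So i = 1, j = 2, giving x = w[0:1] = c, y = w[1:2] = c, z = w[2:6] = ccdd.
Check: |xy| = 2 ≤ 6 and |y| = 1 ≥ 1. Reading y takes A from p1 back to p1, so every xyⁱz is accepted.
Pumping length from the standard proof: p = 6 (the number of states). The repeated state found above gives |xy| = j ≤ 6 and |y| = j − i ≥ 1.

c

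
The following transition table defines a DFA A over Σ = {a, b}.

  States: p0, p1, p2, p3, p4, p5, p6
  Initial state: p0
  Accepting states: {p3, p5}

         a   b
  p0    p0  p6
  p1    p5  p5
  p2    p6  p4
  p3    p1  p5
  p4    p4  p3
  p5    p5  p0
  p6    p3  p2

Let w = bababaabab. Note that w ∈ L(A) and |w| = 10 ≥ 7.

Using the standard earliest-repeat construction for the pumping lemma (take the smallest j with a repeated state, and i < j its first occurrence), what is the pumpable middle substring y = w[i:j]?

a

Run of A on w = b a b a b a a b a b:
  step 0: p0  (start)
  step 1: p6  (read b: p0→p6)
  step 2: p3  (read a: p6→p3)
  step 3: p5  (read b: p3→p5)
  step 4: p5  (read a: p5→p5)   ← first repeat (p5 seen earlier)
  step 5: p0  (read b: p5→p0)
  step 6: p0  (read a: p0→p0)
  step 7: p0  (read a: p0→p0)
  step 8: p6  (read b: p0→p6)
  step 9: p3  (read a: p6→p3)
  step 10: p5  (read b: p3→p5)

So i = 3, j = 4, giving x = w[0:3] = bab, y = w[3:4] = a, z = w[4:10] = baabab.
Check: |xy| = 4 ≤ 7 and |y| = 1 ≥ 1. Reading y takes A from p5 back to p5, so every xyⁱz is accepted.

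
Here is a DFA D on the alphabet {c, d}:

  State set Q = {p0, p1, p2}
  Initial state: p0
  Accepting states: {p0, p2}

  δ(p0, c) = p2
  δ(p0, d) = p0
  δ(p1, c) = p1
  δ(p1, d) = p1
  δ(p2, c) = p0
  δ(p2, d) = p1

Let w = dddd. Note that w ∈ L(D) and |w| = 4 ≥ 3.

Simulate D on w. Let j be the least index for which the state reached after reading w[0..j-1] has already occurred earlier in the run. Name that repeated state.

State sequence: p0 -d-> p0 -d-> p0 -d-> p0 -d-> p0
First repeat at step 1: p0 was already visited.

The earliest repeat is at step j = 1: D is in p0, which it already visited at step i = 0.
Pumping length from the standard proof: p = 3 (the number of states). The repeated state found above gives |xy| = j ≤ 3 and |y| = j − i ≥ 1.

p0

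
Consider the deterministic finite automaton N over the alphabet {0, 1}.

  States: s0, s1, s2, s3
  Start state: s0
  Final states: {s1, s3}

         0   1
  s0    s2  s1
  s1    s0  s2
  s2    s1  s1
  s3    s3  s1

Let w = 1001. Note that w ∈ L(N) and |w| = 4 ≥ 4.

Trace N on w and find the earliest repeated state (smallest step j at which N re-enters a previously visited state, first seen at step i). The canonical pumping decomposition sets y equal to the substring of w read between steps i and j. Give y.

10

State sequence: s0 -1-> s1 -0-> s0 -0-> s2 -1-> s1
First repeat at step 2: s0 was already visited.

So i = 0, j = 2, giving x = w[0:0] = ε, y = w[0:2] = 10, z = w[2:4] = 01.
Check: |xy| = 2 ≤ 4 and |y| = 2 ≥ 1. Reading y takes N from s0 back to s0, so every xyⁱz is accepted.
Pumping length from the standard proof: p = 4 (the number of states). The repeated state found above gives |xy| = j ≤ 4 and |y| = j − i ≥ 1.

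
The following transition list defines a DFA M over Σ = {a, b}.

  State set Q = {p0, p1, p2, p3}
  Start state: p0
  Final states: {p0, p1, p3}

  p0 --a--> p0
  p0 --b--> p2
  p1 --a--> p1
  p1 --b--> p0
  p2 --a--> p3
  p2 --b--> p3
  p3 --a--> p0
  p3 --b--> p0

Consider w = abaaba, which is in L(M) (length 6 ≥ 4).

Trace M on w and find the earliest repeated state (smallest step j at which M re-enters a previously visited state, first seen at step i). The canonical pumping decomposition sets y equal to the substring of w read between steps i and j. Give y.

a

Run of M on w = a b a a b a:
  step 0: p0  (start)
  step 1: p0  (read a: p0→p0)   ← first repeat (p0 seen earlier)
  step 2: p2  (read b: p0→p2)
  step 3: p3  (read a: p2→p3)
  step 4: p0  (read a: p3→p0)
  step 5: p2  (read b: p0→p2)
  step 6: p3  (read a: p2→p3)

So i = 0, j = 1, giving x = w[0:0] = ε, y = w[0:1] = a, z = w[1:6] = baaba.
Check: |xy| = 1 ≤ 4 and |y| = 1 ≥ 1. Reading y takes M from p0 back to p0, so every xyⁱz is accepted.
The DFA has 4 states, so the proof of the pumping lemma guarantees a repeated state among the first 4+1 visited; the segment between the two visits is the pumpable y.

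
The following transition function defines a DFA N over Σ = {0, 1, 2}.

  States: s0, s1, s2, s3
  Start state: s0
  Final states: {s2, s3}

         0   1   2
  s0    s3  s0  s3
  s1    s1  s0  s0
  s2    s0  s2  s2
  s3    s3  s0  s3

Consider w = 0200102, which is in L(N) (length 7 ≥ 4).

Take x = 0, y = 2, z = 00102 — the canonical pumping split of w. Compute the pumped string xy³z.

022200102

xy^3z = 0·2·2·2·00102 = 022200102.
Reading y = 2 takes N from s3 back to s3, so after x·y·y·y the machine is still in s3, and z then leads to the accepting state s3. Hence 022200102 ∈ L(N).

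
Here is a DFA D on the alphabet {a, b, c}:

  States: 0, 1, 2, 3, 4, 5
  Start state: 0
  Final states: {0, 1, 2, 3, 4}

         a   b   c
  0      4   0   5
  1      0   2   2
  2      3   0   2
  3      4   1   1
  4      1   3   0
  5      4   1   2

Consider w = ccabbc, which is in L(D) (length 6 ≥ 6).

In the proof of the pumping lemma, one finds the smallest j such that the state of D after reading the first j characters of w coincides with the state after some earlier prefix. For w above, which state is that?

Run of D on w = c c a b b c:
  step 0: 0  (start)
  step 1: 5  (read c: 0→5)
  step 2: 2  (read c: 5→2)
  step 3: 3  (read a: 2→3)
  step 4: 1  (read b: 3→1)
  step 5: 2  (read b: 1→2)   ← first repeat (2 seen earlier)
  step 6: 2  (read c: 2→2)

The earliest repeat is at step j = 5: D is in 2, which it already visited at step i = 2.

2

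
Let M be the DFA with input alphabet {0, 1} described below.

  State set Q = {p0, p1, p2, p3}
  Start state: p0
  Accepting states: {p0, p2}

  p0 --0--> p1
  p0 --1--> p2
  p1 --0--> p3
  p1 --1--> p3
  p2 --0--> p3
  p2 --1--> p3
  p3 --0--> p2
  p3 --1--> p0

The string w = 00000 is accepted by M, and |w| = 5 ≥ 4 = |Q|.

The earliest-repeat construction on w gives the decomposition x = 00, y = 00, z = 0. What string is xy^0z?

xy⁰z = xz = 00·0 = 000.
Reading y = 00 takes M from p3 back to p3, so after x the machine is still in p3, and z then leads to the accepting state p2. Hence 000 ∈ L(M).

000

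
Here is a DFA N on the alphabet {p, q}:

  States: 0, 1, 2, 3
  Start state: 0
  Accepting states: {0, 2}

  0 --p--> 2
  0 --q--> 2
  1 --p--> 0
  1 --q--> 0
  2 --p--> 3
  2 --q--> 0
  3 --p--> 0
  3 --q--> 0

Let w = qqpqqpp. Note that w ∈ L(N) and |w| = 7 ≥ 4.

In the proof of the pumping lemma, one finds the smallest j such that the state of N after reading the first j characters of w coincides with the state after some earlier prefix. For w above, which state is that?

0

Run of N on w = q q p q q p p:
  step 0: 0  (start)
  step 1: 2  (read q: 0→2)
  step 2: 0  (read q: 2→0)   ← first repeat (0 seen earlier)
  step 3: 2  (read p: 0→2)
  step 4: 0  (read q: 2→0)
  step 5: 2  (read q: 0→2)
  step 6: 3  (read p: 2→3)
  step 7: 0  (read p: 3→0)

The earliest repeat is at step j = 2: N is in 0, which it already visited at step i = 0.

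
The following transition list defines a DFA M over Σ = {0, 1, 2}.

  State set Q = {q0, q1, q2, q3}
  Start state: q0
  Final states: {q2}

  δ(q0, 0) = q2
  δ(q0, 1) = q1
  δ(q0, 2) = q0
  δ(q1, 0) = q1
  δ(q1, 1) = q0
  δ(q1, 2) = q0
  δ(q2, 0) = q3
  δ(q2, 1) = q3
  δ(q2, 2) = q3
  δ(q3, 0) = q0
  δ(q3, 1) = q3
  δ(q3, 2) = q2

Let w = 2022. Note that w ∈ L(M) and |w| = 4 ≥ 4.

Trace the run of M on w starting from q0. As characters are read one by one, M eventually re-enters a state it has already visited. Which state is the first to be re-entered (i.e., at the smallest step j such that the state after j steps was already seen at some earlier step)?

q0

Run of M on w = 2 0 2 2:
  step 0: q0  (start)
  step 1: q0  (read 2: q0→q0)   ← first repeat (q0 seen earlier)
  step 2: q2  (read 0: q0→q2)
  step 3: q3  (read 2: q2→q3)
  step 4: q2  (read 2: q3→q2)

The earliest repeat is at step j = 1: M is in q0, which it already visited at step i = 0.
Since M has 4 states, any run of length ≥ 4 visits 4+1 states, so by pigeonhole some state repeats within the first 4 steps — that repeat gives the pumpable loop.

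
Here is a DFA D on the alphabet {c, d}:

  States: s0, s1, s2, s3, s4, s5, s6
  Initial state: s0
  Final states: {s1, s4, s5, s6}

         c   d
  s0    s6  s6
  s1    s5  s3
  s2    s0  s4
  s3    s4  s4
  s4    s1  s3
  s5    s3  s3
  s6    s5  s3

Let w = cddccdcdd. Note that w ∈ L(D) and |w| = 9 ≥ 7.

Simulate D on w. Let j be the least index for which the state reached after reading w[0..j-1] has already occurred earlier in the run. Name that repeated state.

Run of D on w = c d d c c d c d d:
  step 0: s0  (start)
  step 1: s6  (read c: s0→s6)
  step 2: s3  (read d: s6→s3)
  step 3: s4  (read d: s3→s4)
  step 4: s1  (read c: s4→s1)
  step 5: s5  (read c: s1→s5)
  step 6: s3  (read d: s5→s3)   ← first repeat (s3 seen earlier)
  step 7: s4  (read c: s3→s4)
  step 8: s3  (read d: s4→s3)
  step 9: s4  (read d: s3→s4)

The earliest repeat is at step j = 6: D is in s3, which it already visited at step i = 2.

s3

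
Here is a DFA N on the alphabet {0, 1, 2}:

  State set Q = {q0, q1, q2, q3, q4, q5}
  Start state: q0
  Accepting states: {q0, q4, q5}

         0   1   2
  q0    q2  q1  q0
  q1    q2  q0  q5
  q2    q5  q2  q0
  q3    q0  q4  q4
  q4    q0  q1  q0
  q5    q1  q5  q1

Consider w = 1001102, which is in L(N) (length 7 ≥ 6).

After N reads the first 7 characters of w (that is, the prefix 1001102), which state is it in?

q5

State sequence: q0 -1-> q1 -0-> q2 -0-> q5 -1-> q5 -1-> q5 -0-> q1 -2-> q5

After reading 7 characters, N is in state q5.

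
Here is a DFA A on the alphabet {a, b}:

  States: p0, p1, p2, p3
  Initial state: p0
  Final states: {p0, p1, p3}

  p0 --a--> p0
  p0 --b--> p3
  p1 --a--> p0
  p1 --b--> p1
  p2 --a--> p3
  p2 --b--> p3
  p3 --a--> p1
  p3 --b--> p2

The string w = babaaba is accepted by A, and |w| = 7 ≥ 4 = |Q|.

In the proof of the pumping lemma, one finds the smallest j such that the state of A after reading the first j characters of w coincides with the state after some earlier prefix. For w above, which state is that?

Run of A on w = b a b a a b a:
  step 0: p0  (start)
  step 1: p3  (read b: p0→p3)
  step 2: p1  (read a: p3→p1)
  step 3: p1  (read b: p1→p1)   ← first repeat (p1 seen earlier)
  step 4: p0  (read a: p1→p0)
  step 5: p0  (read a: p0→p0)
  step 6: p3  (read b: p0→p3)
  step 7: p1  (read a: p3→p1)

The earliest repeat is at step j = 3: A is in p1, which it already visited at step i = 2.
Since A has 4 states, any run of length ≥ 4 visits 4+1 states, so by pigeonhole some state repeats within the first 4 steps — that repeat gives the pumpable loop.

p1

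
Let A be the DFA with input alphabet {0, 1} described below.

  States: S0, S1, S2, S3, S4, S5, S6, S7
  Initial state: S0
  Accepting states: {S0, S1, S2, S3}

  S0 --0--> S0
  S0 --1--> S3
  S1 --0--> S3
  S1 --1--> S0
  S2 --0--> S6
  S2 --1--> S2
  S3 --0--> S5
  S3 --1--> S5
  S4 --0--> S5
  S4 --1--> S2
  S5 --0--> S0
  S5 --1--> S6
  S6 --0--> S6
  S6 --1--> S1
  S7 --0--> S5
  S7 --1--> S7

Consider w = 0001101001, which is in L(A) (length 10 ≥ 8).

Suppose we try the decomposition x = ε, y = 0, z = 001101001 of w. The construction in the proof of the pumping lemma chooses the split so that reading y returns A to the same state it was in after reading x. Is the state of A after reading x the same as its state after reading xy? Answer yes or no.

State sequence: S0 -0-> S0

After x (step 0): S0. After xy (step 1): S0.
They match, so y = 0 drives A around a cycle from S0 back to itself; pumping y any number of times keeps A in S0 before reading z, and xyⁱz ∈ L(A) for every i ≥ 0.

yes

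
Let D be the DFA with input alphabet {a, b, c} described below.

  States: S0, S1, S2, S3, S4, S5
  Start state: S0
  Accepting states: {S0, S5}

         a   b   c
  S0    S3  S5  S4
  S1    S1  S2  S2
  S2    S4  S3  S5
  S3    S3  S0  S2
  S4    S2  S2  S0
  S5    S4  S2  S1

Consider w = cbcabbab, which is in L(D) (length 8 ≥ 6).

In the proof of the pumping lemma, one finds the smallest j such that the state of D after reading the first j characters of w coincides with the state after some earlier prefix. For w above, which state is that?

S4

State sequence: S0 -c-> S4 -b-> S2 -c-> S5 -a-> S4 -b-> S2 -b-> S3 -a-> S3 -b-> S0
First repeat at step 4: S4 was already visited.

The earliest repeat is at step j = 4: D is in S4, which it already visited at step i = 1.
The DFA has 6 states, so the proof of the pumping lemma guarantees a repeated state among the first 6+1 visited; the segment between the two visits is the pumpable y.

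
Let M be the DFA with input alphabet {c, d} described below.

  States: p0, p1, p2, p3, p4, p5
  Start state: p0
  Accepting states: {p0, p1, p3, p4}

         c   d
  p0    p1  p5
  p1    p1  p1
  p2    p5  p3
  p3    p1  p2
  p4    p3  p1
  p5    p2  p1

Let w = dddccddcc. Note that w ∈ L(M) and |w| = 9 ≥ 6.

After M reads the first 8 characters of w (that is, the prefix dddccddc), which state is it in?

State sequence: p0 -d-> p5 -d-> p1 -d-> p1 -c-> p1 -c-> p1 -d-> p1 -d-> p1 -c-> p1

After reading 8 characters, M is in state p1.

p1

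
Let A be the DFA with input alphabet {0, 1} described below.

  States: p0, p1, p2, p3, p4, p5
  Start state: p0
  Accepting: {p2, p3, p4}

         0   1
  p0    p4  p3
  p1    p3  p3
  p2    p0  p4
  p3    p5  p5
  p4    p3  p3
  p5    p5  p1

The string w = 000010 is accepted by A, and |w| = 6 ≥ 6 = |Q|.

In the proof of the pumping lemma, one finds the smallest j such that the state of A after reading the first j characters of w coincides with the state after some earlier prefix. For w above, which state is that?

p5

Run of A on w = 0 0 0 0 1 0:
  step 0: p0  (start)
  step 1: p4  (read 0: p0→p4)
  step 2: p3  (read 0: p4→p3)
  step 3: p5  (read 0: p3→p5)
  step 4: p5  (read 0: p5→p5)   ← first repeat (p5 seen earlier)
  step 5: p1  (read 1: p5→p1)
  step 6: p3  (read 0: p1→p3)

The earliest repeat is at step j = 4: A is in p5, which it already visited at step i = 3.
With |Q| = 6, pigeonhole forces a state repeat no later than step 6; the substring read between the first and second visits to that state can be pumped.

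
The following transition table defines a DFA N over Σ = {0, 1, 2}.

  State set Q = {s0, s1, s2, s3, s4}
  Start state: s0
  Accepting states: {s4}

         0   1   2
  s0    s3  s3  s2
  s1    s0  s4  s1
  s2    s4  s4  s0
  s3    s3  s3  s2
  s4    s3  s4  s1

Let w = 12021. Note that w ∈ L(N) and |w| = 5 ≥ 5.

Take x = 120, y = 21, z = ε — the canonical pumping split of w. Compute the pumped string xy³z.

120212121

xy^3z = 120·21·21·21·ε = 120212121.
Reading y = 21 takes N from s4 back to s4, so after x·y·y·y the machine is still in s4, and z then leads to the accepting state s4. Hence 120212121 ∈ L(N).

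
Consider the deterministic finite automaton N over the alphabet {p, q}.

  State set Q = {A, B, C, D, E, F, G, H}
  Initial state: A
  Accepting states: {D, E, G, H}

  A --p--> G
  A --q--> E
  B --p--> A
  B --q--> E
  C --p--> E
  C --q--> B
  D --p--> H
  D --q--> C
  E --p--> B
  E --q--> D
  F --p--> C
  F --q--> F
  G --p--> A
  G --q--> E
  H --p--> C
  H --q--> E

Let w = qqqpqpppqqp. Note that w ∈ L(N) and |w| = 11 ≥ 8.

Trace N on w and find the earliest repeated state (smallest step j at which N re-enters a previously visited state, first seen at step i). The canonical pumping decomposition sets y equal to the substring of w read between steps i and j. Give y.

qqp

State sequence: A -q-> E -q-> D -q-> C -p-> E -q-> D -p-> H -p-> C -p-> E -q-> D -q-> C -p-> E
First repeat at step 4: E was already visited.

So i = 1, j = 4, giving x = w[0:1] = q, y = w[1:4] = qqp, z = w[4:11] = qpppqqp.
Check: |xy| = 4 ≤ 8 and |y| = 3 ≥ 1. Reading y takes N from E back to E, so every xyⁱz is accepted.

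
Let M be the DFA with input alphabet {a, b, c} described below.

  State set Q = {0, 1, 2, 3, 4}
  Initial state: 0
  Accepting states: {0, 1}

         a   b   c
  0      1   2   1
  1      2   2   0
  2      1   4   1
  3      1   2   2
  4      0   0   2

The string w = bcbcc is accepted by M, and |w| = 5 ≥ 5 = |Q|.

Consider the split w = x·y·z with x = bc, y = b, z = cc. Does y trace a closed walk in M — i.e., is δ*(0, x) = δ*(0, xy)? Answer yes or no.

Run of M on the first 3 characters of w = b c b:
  step 0: 0  (start)
  step 1: 2  (read b: 0→2)
  step 2: 1  (read c: 2→1)
  step 3: 2  (read b: 1→2)

After x (step 2): 1. After xy (step 3): 2.
They differ (1 ≠ 2), so y is not a cycle from the state after x; this split is not the one the pumping-lemma construction produces, and pumping y need not keep the string in L(M).

no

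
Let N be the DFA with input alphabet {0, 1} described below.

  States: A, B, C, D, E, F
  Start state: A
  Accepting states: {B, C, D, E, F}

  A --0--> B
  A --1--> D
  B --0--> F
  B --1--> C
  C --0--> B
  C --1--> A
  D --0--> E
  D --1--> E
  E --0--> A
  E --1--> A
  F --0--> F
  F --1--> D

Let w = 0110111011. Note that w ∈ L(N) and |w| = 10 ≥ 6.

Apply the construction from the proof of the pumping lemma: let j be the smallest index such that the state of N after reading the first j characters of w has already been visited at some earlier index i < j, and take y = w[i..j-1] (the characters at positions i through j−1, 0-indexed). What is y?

011

Run of N on w = 0 1 1 0 1 1 1 0 1 1:
  step 0: A  (start)
  step 1: B  (read 0: A→B)
  step 2: C  (read 1: B→C)
  step 3: A  (read 1: C→A)   ← first repeat (A seen earlier)
  step 4: B  (read 0: A→B)
  step 5: C  (read 1: B→C)
  step 6: A  (read 1: C→A)
  step 7: D  (read 1: A→D)
  step 8: E  (read 0: D→E)
  step 9: A  (read 1: E→A)
  step 10: D  (read 1: A→D)

So i = 0, j = 3, giving x = w[0:0] = ε, y = w[0:3] = 011, z = w[3:10] = 0111011.
Check: |xy| = 3 ≤ 6 and |y| = 3 ≥ 1. Reading y takes N from A back to A, so every xyⁱz is accepted.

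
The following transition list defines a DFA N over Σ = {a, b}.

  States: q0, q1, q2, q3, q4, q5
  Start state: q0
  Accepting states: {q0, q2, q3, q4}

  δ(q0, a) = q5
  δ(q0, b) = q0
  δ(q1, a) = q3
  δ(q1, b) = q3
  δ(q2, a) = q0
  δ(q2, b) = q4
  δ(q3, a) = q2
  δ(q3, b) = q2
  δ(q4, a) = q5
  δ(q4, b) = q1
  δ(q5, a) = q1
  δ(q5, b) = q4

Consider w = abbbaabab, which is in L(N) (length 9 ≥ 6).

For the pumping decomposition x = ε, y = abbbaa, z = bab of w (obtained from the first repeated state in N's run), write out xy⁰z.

xy⁰z = xz = ε·bab = bab.
Reading y = abbbaa takes N from q0 back to q0, so after x the machine is still in q0, and z then leads to the accepting state q4. Hence bab ∈ L(N).

bab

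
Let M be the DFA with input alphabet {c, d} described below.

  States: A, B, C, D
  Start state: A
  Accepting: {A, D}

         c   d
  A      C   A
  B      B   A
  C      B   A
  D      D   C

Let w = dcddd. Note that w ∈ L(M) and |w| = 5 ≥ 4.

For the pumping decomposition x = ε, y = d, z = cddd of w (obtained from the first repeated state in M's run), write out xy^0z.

xy⁰z = xz = ε·cddd = cddd.
Reading y = d takes M from A back to A, so after x the machine is still in A, and z then leads to the accepting state A. Hence cddd ∈ L(M).

cddd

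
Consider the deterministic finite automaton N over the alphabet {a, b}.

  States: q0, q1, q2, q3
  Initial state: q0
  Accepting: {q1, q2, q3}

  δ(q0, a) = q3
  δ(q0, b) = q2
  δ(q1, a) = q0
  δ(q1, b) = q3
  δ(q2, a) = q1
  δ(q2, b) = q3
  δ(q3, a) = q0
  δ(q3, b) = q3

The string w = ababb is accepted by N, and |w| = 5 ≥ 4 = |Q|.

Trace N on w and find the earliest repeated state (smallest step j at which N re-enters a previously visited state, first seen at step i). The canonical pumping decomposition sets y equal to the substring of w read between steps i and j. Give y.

b

State sequence: q0 -a-> q3 -b-> q3 -a-> q0 -b-> q2 -b-> q3
First repeat at step 2: q3 was already visited.

So i = 1, j = 2, giving x = w[0:1] = a, y = w[1:2] = b, z = w[2:5] = abb.
Check: |xy| = 2 ≤ 4 and |y| = 1 ≥ 1. Reading y takes N from q3 back to q3, so every xyⁱz is accepted.
The DFA has 4 states, so the proof of the pumping lemma guarantees a repeated state among the first 4+1 visited; the segment between the two visits is the pumpable y.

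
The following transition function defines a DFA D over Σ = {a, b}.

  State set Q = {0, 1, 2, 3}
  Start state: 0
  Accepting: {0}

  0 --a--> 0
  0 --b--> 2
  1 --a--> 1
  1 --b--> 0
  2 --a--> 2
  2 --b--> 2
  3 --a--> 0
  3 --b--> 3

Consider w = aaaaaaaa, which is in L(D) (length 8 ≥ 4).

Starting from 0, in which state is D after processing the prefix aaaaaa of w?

Run of D on the first 6 characters of w = a a a a a a:
  step 0: 0  (start)
  step 1: 0  (read a: 0→0)
  step 2: 0  (read a: 0→0)
  step 3: 0  (read a: 0→0)
  step 4: 0  (read a: 0→0)
  step 5: 0  (read a: 0→0)
  step 6: 0  (read a: 0→0)

After reading 6 characters, D is in state 0.
(This kind of state-tracing is the core of the pumping-lemma construction: with 4 states, pigeonhole forces a repeat within the first 4 steps.)

0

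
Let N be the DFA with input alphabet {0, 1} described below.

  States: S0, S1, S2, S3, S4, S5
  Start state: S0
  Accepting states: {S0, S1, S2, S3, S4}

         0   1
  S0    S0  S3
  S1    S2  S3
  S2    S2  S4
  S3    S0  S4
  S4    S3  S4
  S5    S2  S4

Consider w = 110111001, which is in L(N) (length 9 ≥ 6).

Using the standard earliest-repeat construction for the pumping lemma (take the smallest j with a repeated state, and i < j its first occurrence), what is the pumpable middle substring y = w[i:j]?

State sequence: S0 -1-> S3 -1-> S4 -0-> S3 -1-> S4 -1-> S4 -1-> S4 -0-> S3 -0-> S0 -1-> S3
First repeat at step 3: S3 was already visited.

So i = 1, j = 3, giving x = w[0:1] = 1, y = w[1:3] = 10, z = w[3:9] = 111001.
Check: |xy| = 3 ≤ 6 and |y| = 2 ≥ 1. Reading y takes N from S3 back to S3, so every xyⁱz is accepted.

10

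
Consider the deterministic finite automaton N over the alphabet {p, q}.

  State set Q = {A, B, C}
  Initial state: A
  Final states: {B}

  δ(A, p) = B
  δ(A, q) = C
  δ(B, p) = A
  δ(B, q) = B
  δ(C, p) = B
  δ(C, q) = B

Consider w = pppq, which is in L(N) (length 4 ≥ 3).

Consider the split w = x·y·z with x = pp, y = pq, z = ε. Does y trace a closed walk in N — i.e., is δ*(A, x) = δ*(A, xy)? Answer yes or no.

no

State sequence: A -p-> B -p-> A -p-> B -q-> B

After x (step 2): A. After xy (step 4): B.
They differ (A ≠ B), so y is not a cycle from the state after x; this split is not the one the pumping-lemma construction produces, and pumping y need not keep the string in L(N).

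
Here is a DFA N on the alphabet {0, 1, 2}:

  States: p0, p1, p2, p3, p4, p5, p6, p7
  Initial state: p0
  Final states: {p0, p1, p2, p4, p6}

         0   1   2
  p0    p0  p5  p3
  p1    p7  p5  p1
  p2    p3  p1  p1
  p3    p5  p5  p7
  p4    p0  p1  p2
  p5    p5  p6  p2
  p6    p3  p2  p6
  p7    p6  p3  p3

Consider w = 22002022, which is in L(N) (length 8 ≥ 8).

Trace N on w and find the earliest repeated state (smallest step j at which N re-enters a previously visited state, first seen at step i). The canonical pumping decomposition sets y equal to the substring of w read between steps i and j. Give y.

200

Run of N on w = 2 2 0 0 2 0 2 2:
  step 0: p0  (start)
  step 1: p3  (read 2: p0→p3)
  step 2: p7  (read 2: p3→p7)
  step 3: p6  (read 0: p7→p6)
  step 4: p3  (read 0: p6→p3)   ← first repeat (p3 seen earlier)
  step 5: p7  (read 2: p3→p7)
  step 6: p6  (read 0: p7→p6)
  step 7: p6  (read 2: p6→p6)
  step 8: p6  (read 2: p6→p6)

So i = 1, j = 4, giving x = w[0:1] = 2, y = w[1:4] = 200, z = w[4:8] = 2022.
Check: |xy| = 4 ≤ 8 and |y| = 3 ≥ 1. Reading y takes N from p3 back to p3, so every xyⁱz is accepted.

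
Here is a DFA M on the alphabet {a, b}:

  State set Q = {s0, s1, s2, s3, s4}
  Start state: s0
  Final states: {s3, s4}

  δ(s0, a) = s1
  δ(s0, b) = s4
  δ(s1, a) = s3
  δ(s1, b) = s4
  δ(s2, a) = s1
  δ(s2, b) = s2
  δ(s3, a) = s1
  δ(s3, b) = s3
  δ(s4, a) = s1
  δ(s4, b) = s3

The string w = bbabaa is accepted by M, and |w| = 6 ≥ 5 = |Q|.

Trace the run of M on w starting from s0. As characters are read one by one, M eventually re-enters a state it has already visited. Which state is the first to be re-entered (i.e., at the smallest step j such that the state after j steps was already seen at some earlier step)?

s4

Run of M on w = b b a b a a:
  step 0: s0  (start)
  step 1: s4  (read b: s0→s4)
  step 2: s3  (read b: s4→s3)
  step 3: s1  (read a: s3→s1)
  step 4: s4  (read b: s1→s4)   ← first repeat (s4 seen earlier)
  step 5: s1  (read a: s4→s1)
  step 6: s3  (read a: s1→s3)

The earliest repeat is at step j = 4: M is in s4, which it already visited at step i = 1.
Pumping length from the standard proof: p = 5 (the number of states). The repeated state found above gives |xy| = j ≤ 5 and |y| = j − i ≥ 1.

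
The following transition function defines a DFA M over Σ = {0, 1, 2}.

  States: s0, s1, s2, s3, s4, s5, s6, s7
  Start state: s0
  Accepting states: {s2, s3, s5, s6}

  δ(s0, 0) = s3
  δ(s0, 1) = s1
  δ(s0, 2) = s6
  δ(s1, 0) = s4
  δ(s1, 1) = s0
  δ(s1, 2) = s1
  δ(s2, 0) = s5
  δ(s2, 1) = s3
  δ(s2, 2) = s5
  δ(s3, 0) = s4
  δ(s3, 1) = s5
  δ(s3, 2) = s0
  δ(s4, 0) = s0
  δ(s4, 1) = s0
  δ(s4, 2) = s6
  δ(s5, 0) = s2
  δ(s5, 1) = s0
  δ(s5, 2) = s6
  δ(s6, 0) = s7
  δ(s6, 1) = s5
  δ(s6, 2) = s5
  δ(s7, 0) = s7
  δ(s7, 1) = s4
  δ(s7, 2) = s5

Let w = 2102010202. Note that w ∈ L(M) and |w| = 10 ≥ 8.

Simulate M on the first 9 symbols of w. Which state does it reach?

Run of M on the first 9 characters of w = 2 1 0 2 0 1 0 2 0:
  step 0: s0  (start)
  step 1: s6  (read 2: s0→s6)
  step 2: s5  (read 1: s6→s5)
  step 3: s2  (read 0: s5→s2)
  step 4: s5  (read 2: s2→s5)
  step 5: s2  (read 0: s5→s2)
  step 6: s3  (read 1: s2→s3)
  step 7: s4  (read 0: s3→s4)
  step 8: s6  (read 2: s4→s6)
  step 9: s7  (read 0: s6→s7)

After reading 9 characters, M is in state s7.

s7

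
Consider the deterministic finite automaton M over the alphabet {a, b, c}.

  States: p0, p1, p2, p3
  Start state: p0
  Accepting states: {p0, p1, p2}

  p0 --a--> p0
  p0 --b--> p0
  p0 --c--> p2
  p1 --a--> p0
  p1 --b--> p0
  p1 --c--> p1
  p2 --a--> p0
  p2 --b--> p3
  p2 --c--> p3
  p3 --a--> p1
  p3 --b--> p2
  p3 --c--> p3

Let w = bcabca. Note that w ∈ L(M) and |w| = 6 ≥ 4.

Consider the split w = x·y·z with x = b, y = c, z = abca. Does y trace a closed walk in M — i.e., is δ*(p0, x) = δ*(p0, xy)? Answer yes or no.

State sequence: p0 -b-> p0 -c-> p2

After x (step 1): p0. After xy (step 2): p2.
They differ (p0 ≠ p2), so y is not a cycle from the state after x; this split is not the one the pumping-lemma construction produces, and pumping y need not keep the string in L(M).

no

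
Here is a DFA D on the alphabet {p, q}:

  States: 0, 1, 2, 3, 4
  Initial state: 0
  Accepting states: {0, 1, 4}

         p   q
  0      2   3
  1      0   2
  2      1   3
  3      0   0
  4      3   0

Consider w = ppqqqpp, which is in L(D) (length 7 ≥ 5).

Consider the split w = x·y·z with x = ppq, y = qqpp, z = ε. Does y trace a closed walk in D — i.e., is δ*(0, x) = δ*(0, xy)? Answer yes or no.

no

Run of D on the first 7 characters of w = p p q q q p p:
  step 0: 0  (start)
  step 1: 2  (read p: 0→2)
  step 2: 1  (read p: 2→1)
  step 3: 2  (read q: 1→2)
  step 4: 3  (read q: 2→3)
  step 5: 0  (read q: 3→0)
  step 6: 2  (read p: 0→2)
  step 7: 1  (read p: 2→1)

After x (step 3): 2. After xy (step 7): 1.
They differ (2 ≠ 1), so y is not a cycle from the state after x; this split is not the one the pumping-lemma construction produces, and pumping y need not keep the string in L(D).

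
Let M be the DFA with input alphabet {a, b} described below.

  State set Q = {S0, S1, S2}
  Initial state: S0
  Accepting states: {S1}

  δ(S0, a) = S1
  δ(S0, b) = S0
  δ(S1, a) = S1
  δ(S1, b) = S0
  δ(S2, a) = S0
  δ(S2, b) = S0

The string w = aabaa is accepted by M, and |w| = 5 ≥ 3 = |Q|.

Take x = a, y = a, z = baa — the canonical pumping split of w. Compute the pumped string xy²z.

xy^2z = a·a·a·baa = aaabaa.
Reading y = a takes M from S1 back to S1, so after x·y·y the machine is still in S1, and z then leads to the accepting state S1. Hence aaabaa ∈ L(M).

aaabaa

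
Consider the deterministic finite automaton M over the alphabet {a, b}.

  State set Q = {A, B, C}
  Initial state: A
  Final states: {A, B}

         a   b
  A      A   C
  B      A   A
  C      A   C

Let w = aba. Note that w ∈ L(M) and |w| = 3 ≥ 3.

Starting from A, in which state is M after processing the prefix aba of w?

A

Run of M on the first 3 characters of w = a b a:
  step 0: A  (start)
  step 1: A  (read a: A→A)
  step 2: C  (read b: A→C)
  step 3: A  (read a: C→A)

After reading 3 characters, M is in state A.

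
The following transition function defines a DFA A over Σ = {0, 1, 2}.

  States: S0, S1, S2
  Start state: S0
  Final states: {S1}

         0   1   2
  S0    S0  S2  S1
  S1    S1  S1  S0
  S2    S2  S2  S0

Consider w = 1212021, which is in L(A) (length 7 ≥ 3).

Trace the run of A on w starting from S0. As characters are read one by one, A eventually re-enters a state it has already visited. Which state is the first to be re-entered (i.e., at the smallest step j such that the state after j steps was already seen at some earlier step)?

Run of A on w = 1 2 1 2 0 2 1:
  step 0: S0  (start)
  step 1: S2  (read 1: S0→S2)
  step 2: S0  (read 2: S2→S0)   ← first repeat (S0 seen earlier)
  step 3: S2  (read 1: S0→S2)
  step 4: S0  (read 2: S2→S0)
  step 5: S0  (read 0: S0→S0)
  step 6: S1  (read 2: S0→S1)
  step 7: S1  (read 1: S1→S1)

The earliest repeat is at step j = 2: A is in S0, which it already visited at step i = 0.
Pumping length from the standard proof: p = 3 (the number of states). The repeated state found above gives |xy| = j ≤ 3 and |y| = j − i ≥ 1.

S0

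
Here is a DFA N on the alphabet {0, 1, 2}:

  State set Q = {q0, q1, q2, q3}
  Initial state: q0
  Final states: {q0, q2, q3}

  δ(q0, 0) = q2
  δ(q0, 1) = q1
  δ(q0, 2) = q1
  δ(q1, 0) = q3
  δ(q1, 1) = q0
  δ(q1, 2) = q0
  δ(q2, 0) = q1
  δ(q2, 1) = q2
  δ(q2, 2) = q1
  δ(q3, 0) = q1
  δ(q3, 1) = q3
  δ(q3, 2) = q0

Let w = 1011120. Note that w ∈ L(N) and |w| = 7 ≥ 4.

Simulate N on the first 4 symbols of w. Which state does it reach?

q3

Run of N on the first 4 characters of w = 1 0 1 1:
  step 0: q0  (start)
  step 1: q1  (read 1: q0→q1)
  step 2: q3  (read 0: q1→q3)
  step 3: q3  (read 1: q3→q3)
  step 4: q3  (read 1: q3→q3)

After reading 4 characters, N is in state q3.
(This kind of state-tracing is the core of the pumping-lemma construction: with 4 states, pigeonhole forces a repeat within the first 4 steps.)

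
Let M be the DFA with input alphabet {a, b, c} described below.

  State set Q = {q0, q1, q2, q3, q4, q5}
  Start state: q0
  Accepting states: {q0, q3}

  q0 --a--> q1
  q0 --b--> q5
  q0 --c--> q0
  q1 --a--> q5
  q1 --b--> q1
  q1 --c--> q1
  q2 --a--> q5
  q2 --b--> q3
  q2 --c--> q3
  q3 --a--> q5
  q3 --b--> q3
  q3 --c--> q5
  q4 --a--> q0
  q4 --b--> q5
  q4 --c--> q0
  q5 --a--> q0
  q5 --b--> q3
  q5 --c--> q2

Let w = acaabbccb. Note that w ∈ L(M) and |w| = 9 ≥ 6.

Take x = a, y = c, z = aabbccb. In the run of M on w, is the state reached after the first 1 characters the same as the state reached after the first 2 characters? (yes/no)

State sequence: q0 -a-> q1 -c-> q1

After x (step 1): q1. After xy (step 2): q1.
They match, so y = c drives M around a cycle from q1 back to itself; pumping y any number of times keeps M in q1 before reading z, and xyⁱz ∈ L(M) for every i ≥ 0.

yes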